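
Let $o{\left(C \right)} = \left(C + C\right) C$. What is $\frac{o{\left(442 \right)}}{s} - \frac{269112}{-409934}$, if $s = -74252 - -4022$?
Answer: $- \frac{35318239048}{7197416205} \approx -4.9071$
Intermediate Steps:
$s = -70230$ ($s = -74252 + 4022 = -70230$)
$o{\left(C \right)} = 2 C^{2}$ ($o{\left(C \right)} = 2 C C = 2 C^{2}$)
$\frac{o{\left(442 \right)}}{s} - \frac{269112}{-409934} = \frac{2 \cdot 442^{2}}{-70230} - \frac{269112}{-409934} = 2 \cdot 195364 \left(- \frac{1}{70230}\right) - - \frac{134556}{204967} = 390728 \left(- \frac{1}{70230}\right) + \frac{134556}{204967} = - \frac{195364}{35115} + \frac{134556}{204967} = - \frac{35318239048}{7197416205}$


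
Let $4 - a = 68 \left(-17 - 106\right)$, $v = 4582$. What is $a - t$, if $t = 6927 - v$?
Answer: $6023$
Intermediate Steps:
$a = 8368$ ($a = 4 - 68 \left(-17 - 106\right) = 4 - 68 \left(-123\right) = 4 - -8364 = 4 + 8364 = 8368$)
$t = 2345$ ($t = 6927 - 4582 = 2345$)
$a - t = 8368 - 2345 = 6023$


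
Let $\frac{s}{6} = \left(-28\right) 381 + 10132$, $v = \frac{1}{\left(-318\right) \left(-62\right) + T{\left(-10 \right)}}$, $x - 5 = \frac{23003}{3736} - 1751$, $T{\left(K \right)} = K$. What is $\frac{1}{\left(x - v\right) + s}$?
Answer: $- \frac{36810808}{182428582605} \approx -0.00020178$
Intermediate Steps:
$x = - \frac{6500053}{3736}$ ($x = 5 + \left(\frac{23003}{3736} - 1751\right) = 5 - \frac{6518733}{3736} = - \frac{6500053}{3736} \approx -1739.8$)
$v = \frac{1}{19706}$ ($v = \frac{1}{\left(-318\right) \left(-62\right) - 10} = \frac{1}{19716 - 10} = \frac{1}{19706} \approx 5.0746 \cdot 10^{-5}$)
$s = -3216$ ($s = 6 \left(\left(-28\right) 381 + 10132\right) = 6 \left(-10668 + 10132\right) = 6 \left(-536\right) = -3216$)
$\frac{1}{\left(x - v\right) + s} = \frac{1}{\left(- \frac{6500053}{3736} - \frac{1}{19706}\right) - 3216} = \frac{1}{- \frac{64045024077}{36810808} - 3216} = \frac{1}{- \frac{182428582605}{36810808}} = - \frac{36810808}{182428582605}$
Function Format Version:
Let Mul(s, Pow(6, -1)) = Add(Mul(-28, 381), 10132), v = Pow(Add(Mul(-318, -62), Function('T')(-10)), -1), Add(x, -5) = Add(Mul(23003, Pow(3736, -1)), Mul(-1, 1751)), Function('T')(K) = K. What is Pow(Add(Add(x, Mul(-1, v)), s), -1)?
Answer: Rational(-36810808, 182428582605) ≈ -0.00020178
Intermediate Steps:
x = Rational(-6500053, 3736) (x = Add(5, Add(Mul(23003, Pow(3736, -1)), Mul(-1, 1751))) = Add(5, Add(Mul(23003, Rational(1, 3736)), -1751)) = Add(5, Add(Rational(23003, 3736), -1751)) = Add(5, Rational(-6518733, 3736)) = Rational(-6500053, 3736) ≈ -1739.8)
v = Rational(1, 19706) (v = Pow(Add(Mul(-318, -62), -10), -1) = Pow(Add(19716, -10), -1) = Pow(19706, -1) = Rational(1, 19706) ≈ 5.0746e-5)
s = -3216 (s = Mul(6, Add(Mul(-28, 381), 10132)) = Mul(6, Add(-10668, 10132)) = Mul(6, -536) = -3216)
Pow(Add(Add(x, Mul(-1, v)), s), -1) = Pow(Add(Add(Rational(-6500053, 3736), Mul(-1, Rational(1, 19706))), -3216), -1) = Pow(Add(Add(Rational(-6500053, 3736), Rational(-1, 19706)), -3216), -1) = Pow(Add(Rational(-64045024077, 36810808), -3216), -1) = Pow(Rational(-182428582605, 36810808), -1) = Rational(-36810808, 182428582605)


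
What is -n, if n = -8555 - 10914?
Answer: 19469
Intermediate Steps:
n = -19469
-n = -1*(-19469) = 19469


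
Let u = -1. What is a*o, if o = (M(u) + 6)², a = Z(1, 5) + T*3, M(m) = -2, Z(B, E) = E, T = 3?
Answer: 224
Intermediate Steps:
a = 14 (a = 5 + 3*3 = 5 + 9 = 14)
o = 16 (o = (-2 + 6)² = 4² = 16)
a*o = 14*16 = 224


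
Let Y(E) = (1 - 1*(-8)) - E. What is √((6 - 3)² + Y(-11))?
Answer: √29 ≈ 5.3852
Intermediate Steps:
Y(E) = 9 - E (Y(E) = (1 + 8) - E = 9 - E)
√((6 - 3)² + Y(-11)) = √((6 - 3)² + (9 - 1*(-11))) = √(3² + (9 + 11)) = √(9 + 20) = √29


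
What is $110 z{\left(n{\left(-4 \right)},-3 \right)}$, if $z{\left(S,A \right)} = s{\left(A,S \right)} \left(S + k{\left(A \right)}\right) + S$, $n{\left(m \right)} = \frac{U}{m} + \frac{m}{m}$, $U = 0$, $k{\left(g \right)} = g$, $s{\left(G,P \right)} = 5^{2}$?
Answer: $-5390$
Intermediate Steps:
$s{\left(G,P \right)} = 25$
$n{\left(m \right)} = 1$ ($n{\left(m \right)} = \frac{0}{m} + \frac{m}{m} = 0 + 1 = 1$)
$z{\left(S,A \right)} = 25 A + 26 S$ ($z{\left(S,A \right)} = 25 \left(S + A\right) + S = 25 \left(A + S\right) + S = \left(25 A + 25 S\right) + S = 25 A + 26 S$)
$110 z{\left(n{\left(-4 \right)},-3 \right)} = 110 \left(25 \left(-3\right) + 26 \cdot 1\right) = 110 \left(-75 + 26\right) = 110 \left(-49\right) = -5390$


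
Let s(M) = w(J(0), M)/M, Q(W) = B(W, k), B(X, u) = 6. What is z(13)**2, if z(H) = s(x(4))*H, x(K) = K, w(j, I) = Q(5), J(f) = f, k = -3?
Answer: 1521/4 ≈ 380.25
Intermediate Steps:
Q(W) = 6
w(j, I) = 6
s(M) = 6/M
z(H) = 3*H/2 (z(H) = (6/4)*H = (6*(1/4))*H = 3*H/2)
z(13)**2 = ((3/2)*13)**2 = (39/2)**2 = 1521/4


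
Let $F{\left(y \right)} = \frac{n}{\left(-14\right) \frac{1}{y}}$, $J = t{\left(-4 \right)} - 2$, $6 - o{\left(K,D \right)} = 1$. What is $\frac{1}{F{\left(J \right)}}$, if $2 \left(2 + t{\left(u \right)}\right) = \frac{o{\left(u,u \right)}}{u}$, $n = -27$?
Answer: $- \frac{112}{999} \approx -0.11211$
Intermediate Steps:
$o{\left(K,D \right)} = 5$ ($o{\left(K,D \right)} = 6 - 1 = 5$)
$t{\left(u \right)} = -2 + \frac{5}{2 u}$ ($t{\left(u \right)} = -2 + \frac{5 \frac{1}{u}}{2} = -2 + \frac{5}{2 u}$)
$J = - \frac{37}{8}$ ($J = \left(-2 + \frac{5}{2 \left(-4\right)}\right) - 2 = \left(-2 + \frac{5}{2} \left(- \frac{1}{4}\right)\right) - 2 = \left(-2 - \frac{5}{8}\right) - 2 = - \frac{21}{8} - 2 = - \frac{37}{8} \approx -4.625$)
$F{\left(y \right)} = \frac{27 y}{14}$ ($F{\left(y \right)} = - \frac{27}{\left(-14\right) \frac{1}{y}} = - 27 \left(- \frac{y}{14}\right) = \frac{27 y}{14}$)
$\frac{1}{F{\left(J \right)}} = \frac{1}{\frac{27}{14} \left(- \frac{37}{8}\right)} = \frac{1}{- \frac{999}{112}} = - \frac{112}{999}$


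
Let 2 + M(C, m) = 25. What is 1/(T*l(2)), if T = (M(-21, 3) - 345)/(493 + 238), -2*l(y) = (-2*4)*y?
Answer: -731/2576 ≈ -0.28377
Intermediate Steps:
M(C, m) = 23 (M(C, m) = -2 + 25 = 23)
l(y) = 4*y (l(y) = -(-2*4)*y/2 = -(-4)*y = 4*y)
T = -322/731 (T = (23 - 345)/(493 + 238) = -322/731 ≈ -0.44049)
1/(T*l(2)) = 1/(-1288*2/731) = 1/(-322/731*8) = 1/(-2576/731) = -731/2576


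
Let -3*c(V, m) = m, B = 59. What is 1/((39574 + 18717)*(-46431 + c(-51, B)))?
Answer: -3/8122967432 ≈ -3.6932e-10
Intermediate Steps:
c(V, m) = -m/3
1/((39574 + 18717)*(-46431 + c(-51, B))) = 1/((39574 + 18717)*(-46431 - 1/3*59)) = 1/(58291*(-46431 - 59/3)) = 1/(58291*(-139352/3)) = 1/(-8122967432/3) = -3/8122967432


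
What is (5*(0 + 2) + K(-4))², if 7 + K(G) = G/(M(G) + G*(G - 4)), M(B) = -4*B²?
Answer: 625/64 ≈ 9.7656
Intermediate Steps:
K(G) = -7 + G/(-4*G² + G*(-4 + G)) (K(G) = -7 + G/(-4*G² + G*(G - 4)) = -7 + G/(-4*G² + G*(-4 + G)))
(5*(0 + 2) + K(-4))² = (5*(0 + 2) + (-29 - 21*(-4))/(4 + 3*(-4)))² = (5*2 + (-29 + 84)/(4 - 12))² = (10 + 55/(-8))² = (10 - ⅛*55)² = (10 - 55/8)² = (25/8)² = 625/64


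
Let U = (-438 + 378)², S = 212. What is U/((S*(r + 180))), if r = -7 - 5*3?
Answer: 450/4187 ≈ 0.10748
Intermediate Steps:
r = -22 (r = -7 - 15 = -22)
U = 3600 (U = (-60)² = 3600)
U/((S*(r + 180))) = 3600/((212*(-22 + 180))) = 3600/((212*158)) = 3600/33496 = 3600*(1/33496) = 450/4187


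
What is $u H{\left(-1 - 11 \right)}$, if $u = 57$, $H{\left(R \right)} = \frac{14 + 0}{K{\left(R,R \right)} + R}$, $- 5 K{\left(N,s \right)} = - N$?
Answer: $- \frac{665}{12} \approx -55.417$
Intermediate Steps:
$K{\left(N,s \right)} = \frac{N}{5}$ ($K{\left(N,s \right)} = - \frac{\left(-1\right) N}{5} = \frac{N}{5}$)
$H{\left(R \right)} = \frac{35}{3 R}$ ($H{\left(R \right)} = \frac{14 + 0}{\frac{R}{5} + R} = \frac{14}{\frac{6}{5} R} = 14 \frac{5}{6 R} = \frac{35}{3 R}$)
$u H{\left(-1 - 11 \right)} = 57 \frac{35}{3 \left(-1 - 11\right)} = 57 \frac{35}{3 \left(-12\right)} = 57 \cdot \frac{35}{3} \left(- \frac{1}{12}\right) = 57 \left(- \frac{35}{36}\right) = - \frac{665}{12}$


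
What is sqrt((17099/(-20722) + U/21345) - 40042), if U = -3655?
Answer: I*sqrt(313359031589563170042)/88462218 ≈ 200.11*I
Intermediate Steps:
sqrt((17099/(-20722) + U/21345) - 40042) = sqrt((17099/(-20722) - 3655/21345) - 40042) = sqrt((17099*(-1/20722) - 3655*1/21345) - 40042) = sqrt((-17099/20722 - 731/4269) - 40042) = sqrt(-88143413/88462218 - 40042) = sqrt(-3542292276569/88462218) = I*sqrt(313359031589563170042)/88462218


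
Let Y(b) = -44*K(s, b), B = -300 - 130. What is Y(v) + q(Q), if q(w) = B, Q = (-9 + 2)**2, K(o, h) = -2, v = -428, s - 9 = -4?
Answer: -342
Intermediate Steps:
s = 5 (s = 9 - 4 = 5)
Q = 49 (Q = (-7)**2 = 49)
B = -430
q(w) = -430
Y(b) = 88 (Y(b) = -44*(-2) = 88)
Y(v) + q(Q) = 88 - 430 = -342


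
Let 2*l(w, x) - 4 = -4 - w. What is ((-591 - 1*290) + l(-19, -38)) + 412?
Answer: -919/2 ≈ -459.50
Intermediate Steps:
l(w, x) = -w/2 (l(w, x) = 2 + (-4 - w)/2 = 2 + (-2 - w/2) = -w/2)
((-591 - 1*290) + l(-19, -38)) + 412 = ((-591 - 1*290) - ½*(-19)) + 412 = ((-591 - 290) + 19/2) + 412 = (-881 + 19/2) + 412 = -1743/2 + 412 = -919/2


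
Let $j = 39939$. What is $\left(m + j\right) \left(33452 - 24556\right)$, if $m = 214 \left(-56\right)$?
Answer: $248687680$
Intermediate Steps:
$m = -11984$
$\left(m + j\right) \left(33452 - 24556\right) = \left(-11984 + 39939\right) \left(33452 - 24556\right) = 27955 \cdot 8896 = 248687680$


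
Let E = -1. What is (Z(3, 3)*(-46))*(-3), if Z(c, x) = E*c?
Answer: -414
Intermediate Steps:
Z(c, x) = -c
(Z(3, 3)*(-46))*(-3) = (-1*3*(-46))*(-3) = -3*(-46)*(-3) = 138*(-3) = -414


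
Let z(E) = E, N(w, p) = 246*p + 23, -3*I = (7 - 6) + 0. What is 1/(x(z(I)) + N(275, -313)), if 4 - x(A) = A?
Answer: -3/230912 ≈ -1.2992e-5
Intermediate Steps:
I = -⅓ (I = -((7 - 6) + 0)/3 = -(1 + 0)/3 = -⅓*1 = -⅓ ≈ -0.33333)
N(w, p) = 23 + 246*p
x(A) = 4 - A
1/(x(z(I)) + N(275, -313)) = 1/((4 - 1*(-⅓)) + (23 + 246*(-313))) = 1/((4 + ⅓) + (23 - 76998)) = 1/(13/3 - 76975) = 1/(-230912/3) = -3/230912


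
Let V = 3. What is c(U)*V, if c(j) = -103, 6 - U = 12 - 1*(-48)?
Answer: -309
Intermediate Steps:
U = -54 (U = 6 - (12 - 1*(-48)) = 6 - (12 + 48) = 6 - 1*60 = 6 - 60 = -54)
c(U)*V = -103*3 = -309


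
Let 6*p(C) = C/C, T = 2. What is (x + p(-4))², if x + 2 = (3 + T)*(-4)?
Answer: 17161/36 ≈ 476.69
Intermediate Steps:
p(C) = ⅙ (p(C) = (C/C)/6 = (⅙)*1 = ⅙)
x = -22 (x = -2 + (3 + 2)*(-4) = -2 + 5*(-4) = -2 - 20 = -22)
(x + p(-4))² = (-22 + ⅙)² = (-131/6)² = 17161/36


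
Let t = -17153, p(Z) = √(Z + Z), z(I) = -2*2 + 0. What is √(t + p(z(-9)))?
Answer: √(-17153 + 2*I*√2) ≈ 0.011 + 130.97*I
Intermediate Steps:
z(I) = -4 (z(I) = -4 + 0 = -4)
p(Z) = √2*√Z (p(Z) = √(2*Z) = √2*√Z)
√(t + p(z(-9))) = √(-17153 + √2*√(-4)) = √(-17153 + √2*(2*I)) = √(-17153 + 2*I*√2)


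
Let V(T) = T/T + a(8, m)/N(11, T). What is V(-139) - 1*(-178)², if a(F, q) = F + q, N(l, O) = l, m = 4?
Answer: -348501/11 ≈ -31682.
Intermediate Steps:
V(T) = 23/11 (V(T) = T/T + (8 + 4)/11 = 1 + 12*(1/11) = 1 + 12/11 = 23/11)
V(-139) - 1*(-178)² = 23/11 - 1*(-178)² = 23/11 - 1*31684 = 23/11 - 31684 = -348501/11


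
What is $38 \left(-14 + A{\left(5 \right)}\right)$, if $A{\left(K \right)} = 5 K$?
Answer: $418$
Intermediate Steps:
$38 \left(-14 + A{\left(5 \right)}\right) = 38 \left(-14 + 5 \cdot 5\right) = 38 \left(-14 + 25\right) = 38 \cdot 11 = 418$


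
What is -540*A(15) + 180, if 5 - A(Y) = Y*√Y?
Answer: -2520 + 8100*√15 ≈ 28851.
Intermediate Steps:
A(Y) = 5 - Y^(3/2) (A(Y) = 5 - Y*√Y = 5 - Y^(3/2))
-540*A(15) + 180 = -540*(5 - 15^(3/2)) + 180 = -540*(5 - 15*√15) + 180 = (-2700 + 8100*√15) + 180 = -2520 + 8100*√15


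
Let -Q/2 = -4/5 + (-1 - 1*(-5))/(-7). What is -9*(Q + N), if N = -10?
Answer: 2286/35 ≈ 65.314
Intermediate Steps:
Q = 96/35 (Q = -2*(-4/5 + (-1 - 1*(-5))/(-7)) = -2*(-4*1/5 + (-1 + 5)*(-1/7)) = -2*(-4/5 + 4*(-1/7)) = -2*(-4/5 - 4/7) = -2*(-48/35) = 96/35 ≈ 2.7429)
-9*(Q + N) = -9*(96/35 - 10) = -9*(-254/35) = 2286/35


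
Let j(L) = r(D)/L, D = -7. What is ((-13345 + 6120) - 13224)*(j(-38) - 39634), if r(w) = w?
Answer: 30797932165/38 ≈ 8.1047e+8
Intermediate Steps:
j(L) = -7/L
((-13345 + 6120) - 13224)*(j(-38) - 39634) = ((-13345 + 6120) - 13224)*(-7/(-38) - 39634) = (-7225 - 13224)*(-7*(-1/38) - 39634) = -20449*(7/38 - 39634) = -20449*(-1506085/38) = 30797932165/38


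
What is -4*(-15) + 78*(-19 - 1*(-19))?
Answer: 60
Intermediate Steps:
-4*(-15) + 78*(-19 - 1*(-19)) = 60 + 78*(-19 + 19) = 60 + 78*0 = 60 + 0 = 60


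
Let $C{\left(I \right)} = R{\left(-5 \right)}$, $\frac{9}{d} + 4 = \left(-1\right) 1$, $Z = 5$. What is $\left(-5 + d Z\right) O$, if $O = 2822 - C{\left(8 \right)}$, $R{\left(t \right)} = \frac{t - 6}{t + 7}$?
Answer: $-39585$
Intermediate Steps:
$R{\left(t \right)} = \frac{-6 + t}{7 + t}$
$d = - \frac{9}{5}$ ($d = \frac{9}{-4 - 1} = \frac{9}{-5} = 9 \left(- \frac{1}{5}\right) = - \frac{9}{5} \approx -1.8$)
$C{\left(I \right)} = - \frac{11}{2}$ ($C{\left(I \right)} = \frac{-6 - 5}{7 - 5} = \frac{1}{2} \left(-11\right) = - \frac{11}{2}$)
$O = \frac{5655}{2}$ ($O = 2822 - - \frac{11}{2} = 2822 + \frac{11}{2} = \frac{5655}{2} \approx 2827.5$)
$\left(-5 + d Z\right) O = \left(-5 - 9\right) \frac{5655}{2} = \left(-14\right) \frac{5655}{2} = -39585$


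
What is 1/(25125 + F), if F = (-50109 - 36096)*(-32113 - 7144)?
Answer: 1/3384174810 ≈ 2.9549e-10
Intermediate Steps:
F = 3384149685 (F = -86205*(-39257) = 3384149685)
1/(25125 + F) = 1/(25125 + 3384149685) = 1/3384174810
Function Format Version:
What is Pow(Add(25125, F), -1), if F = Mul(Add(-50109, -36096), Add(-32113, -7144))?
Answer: Rational(1, 3384174810) ≈ 2.9549e-10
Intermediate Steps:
F = 3384149685 (F = Mul(-86205, -39257) = 3384149685)
Pow(Add(25125, F), -1) = Pow(Add(25125, 3384149685), -1) = Pow(3384174810, -1) = Rational(1, 3384174810)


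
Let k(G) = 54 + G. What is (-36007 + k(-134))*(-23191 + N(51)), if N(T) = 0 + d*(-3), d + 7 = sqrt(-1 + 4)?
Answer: 836135790 + 108261*sqrt(3) ≈ 8.3632e+8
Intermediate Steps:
d = -7 + sqrt(3) (d = -7 + sqrt(-1 + 4) = -7 + sqrt(3) ≈ -5.2680)
N(T) = 21 - 3*sqrt(3) (N(T) = 0 + (-7 + sqrt(3))*(-3) = 0 + (21 - 3*sqrt(3)) = 21 - 3*sqrt(3))
(-36007 + k(-134))*(-23191 + N(51)) = (-36007 + (54 - 134))*(-23191 + (21 - 3*sqrt(3))) = (-36007 - 80)*(-23170 - 3*sqrt(3)) = -36087*(-23170 - 3*sqrt(3)) = 836135790 + 108261*sqrt(3)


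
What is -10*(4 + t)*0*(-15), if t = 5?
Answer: 0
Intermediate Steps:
-10*(4 + t)*0*(-15) = -10*(4 + 5)*0*(-15) = -90*0*(-15) = -10*0*(-15) = 0*(-15) = 0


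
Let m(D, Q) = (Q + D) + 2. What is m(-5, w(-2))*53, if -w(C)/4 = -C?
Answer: -583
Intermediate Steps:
w(C) = 4*C (w(C) = -(-4)*C = 4*C)
m(D, Q) = 2 + D + Q (m(D, Q) = (D + Q) + 2 = 2 + D + Q)
m(-5, w(-2))*53 = (2 - 5 + 4*(-2))*53 = (2 - 5 - 8)*53 = -11*53 = -583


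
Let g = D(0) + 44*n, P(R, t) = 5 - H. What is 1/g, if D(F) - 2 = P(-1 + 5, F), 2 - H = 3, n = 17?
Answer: 1/756 ≈ 0.0013228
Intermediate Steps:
H = -1 (H = 2 - 1*3 = 2 - 3 = -1)
P(R, t) = 6 (P(R, t) = 5 - 1*(-1) = 5 + 1 = 6)
D(F) = 8 (D(F) = 2 + 6 = 8)
g = 756 (g = 8 + 44*17 = 8 + 748 = 756)
1/g = 1/756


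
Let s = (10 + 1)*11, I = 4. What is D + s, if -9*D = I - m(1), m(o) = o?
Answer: 362/3 ≈ 120.67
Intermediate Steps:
s = 121 (s = 11*11 = 121)
D = -1/3 (D = -(4 - 1*1)/9 = -(4 - 1)/9 = -1/9*3 = -1/3 ≈ -0.33333)
D + s = -1/3 + 121 = 362/3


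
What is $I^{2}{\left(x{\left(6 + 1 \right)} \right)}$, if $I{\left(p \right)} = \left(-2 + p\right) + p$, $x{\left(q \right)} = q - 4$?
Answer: $16$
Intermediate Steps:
$x{\left(q \right)} = -4 + q$ ($x{\left(q \right)} = q - 4 = -4 + q$)
$I{\left(p \right)} = -2 + 2 p$
$I^{2}{\left(x{\left(6 + 1 \right)} \right)} = \left(-2 + 2 \left(-4 + \left(6 + 1\right)\right)\right)^{2} = \left(-2 + 2 \left(-4 + 7\right)\right)^{2} = \left(-2 + 2 \cdot 3\right)^{2} = \left(-2 + 6\right)^{2} = 4^{2} = 16$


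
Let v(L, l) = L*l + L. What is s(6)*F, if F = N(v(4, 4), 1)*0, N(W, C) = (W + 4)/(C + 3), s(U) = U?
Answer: 0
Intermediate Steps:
v(L, l) = L + L*l
N(W, C) = (4 + W)/(3 + C)
F = 0 (F = ((4 + 4*(1 + 4))/(3 + 1))*0 = ((4 + 4*5)/4)*0 = ((4 + 20)/4)*0 = ((1/4)*24)*0 = 6*0 = 0)
s(6)*F = 6*0 = 0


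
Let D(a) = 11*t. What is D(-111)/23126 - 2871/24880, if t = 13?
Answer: -31418453/287687440 ≈ -0.10921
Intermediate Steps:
D(a) = 143 (D(a) = 11*13 = 143)
D(-111)/23126 - 2871/24880 = 143/23126 - 2871/24880 = -31418453/287687440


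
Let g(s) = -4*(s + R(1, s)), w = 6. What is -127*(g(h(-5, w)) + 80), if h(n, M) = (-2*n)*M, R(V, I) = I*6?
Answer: 203200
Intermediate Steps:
R(V, I) = 6*I
h(n, M) = -2*M*n
g(s) = -28*s (g(s) = -4*(s + 6*s) = -28*s)
-127*(g(h(-5, w)) + 80) = -127*(-(-56)*6*(-5) + 80) = -127*(-28*60 + 80) = -127*(-1680 + 80) = -127*(-1600) = 203200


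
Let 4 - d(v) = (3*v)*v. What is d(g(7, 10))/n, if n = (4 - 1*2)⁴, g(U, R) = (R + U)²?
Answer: -250559/16 ≈ -15660.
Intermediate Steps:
d(v) = 4 - 3*v² (d(v) = 4 - 3*v*v = 4 - 3*v²)
n = 16 (n = (4 - 2)⁴ = 2⁴ = 16)
d(g(7, 10))/n = (4 - 3*(10 + 7)⁴)/16 = (4 - 3*(17²)²)*(1/16) = (4 - 3*289²)*(1/16) = (4 - 3*83521)*(1/16) = (4 - 250563)*(1/16) = -250559*1/16 = -250559/16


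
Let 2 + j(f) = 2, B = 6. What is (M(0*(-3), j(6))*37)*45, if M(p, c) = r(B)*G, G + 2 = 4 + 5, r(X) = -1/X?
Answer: -3885/2 ≈ -1942.5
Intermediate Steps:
j(f) = 0 (j(f) = -2 + 2 = 0)
G = 7 (G = -2 + (4 + 5) = -2 + 9 = 7)
M(p, c) = -7/6 (M(p, c) = -1/6*7 = -1*⅙*7 = -⅙*7 = -7/6)
(M(0*(-3), j(6))*37)*45 = -7/6*37*45 = -259/6*45 = -3885/2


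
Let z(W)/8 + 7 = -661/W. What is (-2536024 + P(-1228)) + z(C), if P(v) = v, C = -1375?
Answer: -3488793212/1375 ≈ -2.5373e+6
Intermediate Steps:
z(W) = -56 - 5288/W (z(W) = -56 + 8*(-661/W) = -56 - 5288/W)
(-2536024 + P(-1228)) + z(C) = (-2536024 - 1228) + (-56 - 5288/(-1375)) = -2537252 + (-56 - 5288*(-1/1375)) = -2537252 + (-56 + 5288/1375) = -2537252 - 71712/1375 = -3488793212/1375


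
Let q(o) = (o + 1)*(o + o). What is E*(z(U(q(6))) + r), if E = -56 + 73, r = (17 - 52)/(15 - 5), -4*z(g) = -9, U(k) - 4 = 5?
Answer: -85/4 ≈ -21.250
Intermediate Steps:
q(o) = 2*o*(1 + o) (q(o) = (1 + o)*(2*o) = 2*o*(1 + o))
U(k) = 9 (U(k) = 4 + 5 = 9)
z(g) = 9/4 (z(g) = -¼*(-9) = 9/4)
r = -7/2 (r = -35/10 = -35*⅒ = -7/2 ≈ -3.5000)
E = 17
E*(z(U(q(6))) + r) = 17*(9/4 - 7/2) = 17*(-5/4) = -85/4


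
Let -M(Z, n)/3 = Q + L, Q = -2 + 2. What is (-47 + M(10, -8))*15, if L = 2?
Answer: -795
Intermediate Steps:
Q = 0
M(Z, n) = -6 (M(Z, n) = -3*(0 + 2) = -3*2 = -6)
(-47 + M(10, -8))*15 = (-47 - 6)*15 = -53*15 = -795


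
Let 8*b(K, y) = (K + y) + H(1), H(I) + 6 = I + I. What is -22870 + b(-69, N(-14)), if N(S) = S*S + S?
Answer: -182851/8 ≈ -22856.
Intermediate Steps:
N(S) = S + S² (N(S) = S² + S = S + S²)
H(I) = -6 + 2*I (H(I) = -6 + (I + I) = -6 + 2*I)
b(K, y) = -½ + K/8 + y/8 (b(K, y) = ((K + y) + (-6 + 2*1))/8 = ((K + y) + (-6 + 2))/8 = ((K + y) - 4)/8 = (-4 + K + y)/8 = -½ + K/8 + y/8)
-22870 + b(-69, N(-14)) = -22870 + (-½ + (⅛)*(-69) + (-14*(1 - 14))/8) = -22870 + (-½ - 69/8 + (-14*(-13))/8) = -22870 + (-½ - 69/8 + (⅛)*182) = -22870 + (-½ - 69/8 + 91/4) = -22870 + 109/8 = -182851/8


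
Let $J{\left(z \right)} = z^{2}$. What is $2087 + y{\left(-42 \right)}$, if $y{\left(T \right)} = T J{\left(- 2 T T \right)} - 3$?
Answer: $-522762844$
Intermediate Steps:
$y{\left(T \right)} = -3 + 4 T^{5}$ ($y{\left(T \right)} = T \left(- 2 T T\right)^{2} - 3 = T \left(- 2 T^{2}\right)^{2} - 3 = T 4 T^{4} - 3 = 4 T^{5} - 3 = -3 + 4 T^{5}$)
$2087 + y{\left(-42 \right)} = 2087 + \left(-3 + 4 \left(-42\right)^{5}\right) = 2087 + \left(-3 + 4 \left(-130691232\right)\right) = 2087 - 522764931 = -522762844$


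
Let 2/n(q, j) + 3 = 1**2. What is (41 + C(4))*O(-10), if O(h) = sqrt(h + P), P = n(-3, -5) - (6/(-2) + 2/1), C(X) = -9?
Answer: 32*I*sqrt(10) ≈ 101.19*I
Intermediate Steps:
n(q, j) = -1 (n(q, j) = 2/(-3 + 1**2) = 2/(-3 + 1) = 2/(-2) = 2*(-1/2) = -1)
P = 0 (P = -1 - (6/(-2) + 2/1) = -1 - (6*(-1/2) + 2*1) = -1 - (-3 + 2) = -1 - 1*(-1) = -1 + 1 = 0)
O(h) = sqrt(h) (O(h) = sqrt(h + 0) = sqrt(h))
(41 + C(4))*O(-10) = (41 - 9)*sqrt(-10) = 32*(I*sqrt(10)) = 32*I*sqrt(10)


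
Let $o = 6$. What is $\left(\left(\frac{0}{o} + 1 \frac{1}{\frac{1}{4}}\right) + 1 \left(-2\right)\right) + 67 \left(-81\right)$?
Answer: $-5425$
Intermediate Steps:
$\left(\left(\frac{0}{o} + 1 \frac{1}{\frac{1}{4}}\right) + 1 \left(-2\right)\right) + 67 \left(-81\right) = \left(\left(\frac{0}{6} + 1 \frac{1}{\frac{1}{4}}\right) + 1 \left(-2\right)\right) + 67 \left(-81\right) = \left(\left(0 \cdot \frac{1}{6} + 1 \frac{1}{\frac{1}{4}}\right) - 2\right) - 5427 = \left(\left(0 + 1 \cdot 4\right) - 2\right) - 5427 = \left(\left(0 + 4\right) - 2\right) - 5427 = \left(4 - 2\right) - 5427 = 2 - 5427 = -5425$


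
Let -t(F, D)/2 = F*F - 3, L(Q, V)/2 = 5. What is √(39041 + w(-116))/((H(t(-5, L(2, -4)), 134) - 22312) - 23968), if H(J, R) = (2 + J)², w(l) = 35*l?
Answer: -√34981/44516 ≈ -0.0042015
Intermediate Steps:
L(Q, V) = 10 (L(Q, V) = 2*5 = 10)
t(F, D) = 6 - 2*F² (t(F, D) = -2*(F*F - 3) = -2*(F² - 3) = -2*(-3 + F²) = 6 - 2*F²)
√(39041 + w(-116))/((H(t(-5, L(2, -4)), 134) - 22312) - 23968) = √(39041 + 35*(-116))/(((2 + (6 - 2*(-5)²))² - 22312) - 23968) = √(39041 - 4060)/(((2 + (6 - 2*25))² - 22312) - 23968) = √34981/(((2 + (6 - 50))² - 22312) - 23968) = √34981/(((2 - 44)² - 22312) - 23968) = √34981/(((-42)² - 22312) - 23968) = √34981/((1764 - 22312) - 23968) = √34981/(-20548 - 23968) = √34981/(-44516) = √34981*(-1/44516) = -√34981/44516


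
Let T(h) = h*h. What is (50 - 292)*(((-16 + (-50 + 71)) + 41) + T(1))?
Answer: -11374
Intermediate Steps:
T(h) = h**2
(50 - 292)*(((-16 + (-50 + 71)) + 41) + T(1)) = (50 - 292)*(((-16 + (-50 + 71)) + 41) + 1**2) = -242*(((-16 + 21) + 41) + 1) = -242*((5 + 41) + 1) = -242*(46 + 1) = -242*47 = -11374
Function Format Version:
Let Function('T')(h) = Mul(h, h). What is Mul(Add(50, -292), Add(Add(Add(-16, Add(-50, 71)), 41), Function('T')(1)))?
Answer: -11374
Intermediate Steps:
Function('T')(h) = Pow(h, 2)
Mul(Add(50, -292), Add(Add(Add(-16, Add(-50, 71)), 41), Function('T')(1))) = Mul(Add(50, -292), Add(Add(Add(-16, Add(-50, 71)), 41), Pow(1, 2))) = Mul(-242, Add(Add(Add(-16, 21), 41), 1)) = Mul(-242, Add(Add(5, 41), 1)) = Mul(-242, Add(46, 1)) = Mul(-242, 47) = -11374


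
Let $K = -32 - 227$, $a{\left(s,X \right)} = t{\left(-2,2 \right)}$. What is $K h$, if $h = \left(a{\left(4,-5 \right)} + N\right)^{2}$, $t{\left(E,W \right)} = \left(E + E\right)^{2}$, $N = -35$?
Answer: $-93499$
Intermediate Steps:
$t{\left(E,W \right)} = 4 E^{2}$ ($t{\left(E,W \right)} = \left(2 E\right)^{2} = 4 E^{2}$)
$a{\left(s,X \right)} = 16$ ($a{\left(s,X \right)} = 4 \left(-2\right)^{2} = 4 \cdot 4 = 16$)
$K = -259$
$h = 361$ ($h = \left(16 - 35\right)^{2} = \left(-19\right)^{2} = 361$)
$K h = \left(-259\right) 361 = -93499$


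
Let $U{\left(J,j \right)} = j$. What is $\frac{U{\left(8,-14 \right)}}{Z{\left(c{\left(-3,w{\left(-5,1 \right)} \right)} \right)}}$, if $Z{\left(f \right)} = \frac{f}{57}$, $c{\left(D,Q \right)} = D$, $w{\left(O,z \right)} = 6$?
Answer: $266$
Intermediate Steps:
$Z{\left(f \right)} = \frac{f}{57}$ ($Z{\left(f \right)} = f \frac{1}{57} = \frac{f}{57}$)
$\frac{U{\left(8,-14 \right)}}{Z{\left(c{\left(-3,w{\left(-5,1 \right)} \right)} \right)}} = - \frac{14}{\frac{1}{57} \left(-3\right)} = - \frac{14}{- \frac{1}{19}} = \left(-14\right) \left(-19\right) = 266$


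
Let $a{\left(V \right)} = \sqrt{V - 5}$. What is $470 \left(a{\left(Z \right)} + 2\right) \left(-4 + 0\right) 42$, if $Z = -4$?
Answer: $-157920 - 236880 i \approx -1.5792 \cdot 10^{5} - 2.3688 \cdot 10^{5} i$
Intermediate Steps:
$a{\left(V \right)} = \sqrt{-5 + V}$
$470 \left(a{\left(Z \right)} + 2\right) \left(-4 + 0\right) 42 = 470 \left(\sqrt{-5 - 4} + 2\right) \left(-4 + 0\right) 42 = 470 \left(\sqrt{-9} + 2\right) \left(-4\right) 42 = 470 \left(3 i + 2\right) \left(-4\right) 42 = 470 \left(2 + 3 i\right) \left(-4\right) 42 = 470 \left(-8 - 12 i\right) 42 = 470 \left(-336 - 504 i\right) = -157920 - 236880 i$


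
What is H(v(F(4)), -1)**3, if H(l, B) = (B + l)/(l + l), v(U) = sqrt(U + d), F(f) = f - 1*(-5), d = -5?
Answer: 1/64 ≈ 0.015625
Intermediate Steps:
F(f) = 5 + f (F(f) = f + 5 = 5 + f)
v(U) = sqrt(-5 + U) (v(U) = sqrt(U - 5) = sqrt(-5 + U))
H(l, B) = (B + l)/(2*l) (H(l, B) = (B + l)/((2*l)) = (B + l)*(1/(2*l)) = (B + l)/(2*l))
H(v(F(4)), -1)**3 = ((-1 + sqrt(-5 + (5 + 4)))/(2*(sqrt(-5 + (5 + 4)))))**3 = ((-1 + sqrt(-5 + 9))/(2*(sqrt(-5 + 9))))**3 = ((-1 + sqrt(4))/(2*(sqrt(4))))**3 = ((1/2)*(-1 + 2)/2)**3 = ((1/2)*(1/2)*1)**3 = (1/4)**3 = 1/64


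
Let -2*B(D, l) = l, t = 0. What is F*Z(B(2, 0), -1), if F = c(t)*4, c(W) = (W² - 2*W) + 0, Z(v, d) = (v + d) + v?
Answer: 0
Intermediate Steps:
B(D, l) = -l/2
Z(v, d) = d + 2*v (Z(v, d) = (d + v) + v = d + 2*v)
c(W) = W² - 2*W
F = 0 (F = (0*(-2 + 0))*4 = (0*(-2))*4 = 0*4 = 0)
F*Z(B(2, 0), -1) = 0*(-1 + 2*(-½*0)) = 0*(-1 + 2*0) = 0*(-1 + 0) = 0*(-1) = 0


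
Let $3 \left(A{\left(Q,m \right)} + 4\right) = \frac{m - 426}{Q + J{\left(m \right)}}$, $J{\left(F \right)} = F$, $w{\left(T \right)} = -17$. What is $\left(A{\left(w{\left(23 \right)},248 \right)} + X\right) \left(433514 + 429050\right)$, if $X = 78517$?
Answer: $\frac{46931530184684}{693} \approx 6.7722 \cdot 10^{10}$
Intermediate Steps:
$A{\left(Q,m \right)} = -4 + \frac{-426 + m}{3 \left(Q + m\right)}$ ($A{\left(Q,m \right)} = -4 + \frac{\left(m - 426\right) \frac{1}{Q + m}}{3} = -4 + \frac{\left(-426 + m\right) \frac{1}{Q + m}}{3} = -4 + \frac{\frac{1}{Q + m} \left(-426 + m\right)}{3} = -4 + \frac{-426 + m}{3 \left(Q + m\right)}$)
$\left(A{\left(w{\left(23 \right)},248 \right)} + X\right) \left(433514 + 429050\right) = \left(\frac{-142 - -68 - \frac{2728}{3}}{-17 + 248} + 78517\right) \left(433514 + 429050\right) = \left(\frac{-142 + 68 - \frac{2728}{3}}{231} + 78517\right) 862564 = \left(\frac{1}{231} \left(- \frac{2950}{3}\right) + 78517\right) 862564 = \left(- \frac{2950}{693} + 78517\right) 862564 = \frac{54409331}{693} \cdot 862564 = \frac{46931530184684}{693}$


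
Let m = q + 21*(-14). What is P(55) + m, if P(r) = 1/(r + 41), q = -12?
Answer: -29375/96 ≈ -305.99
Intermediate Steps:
P(r) = 1/(41 + r)
m = -306 (m = -12 + 21*(-14) = -12 - 294 = -306)
P(55) + m = 1/(41 + 55) - 306 = 1/96 - 306 = -29375/96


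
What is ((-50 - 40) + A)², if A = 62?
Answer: 784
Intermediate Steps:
((-50 - 40) + A)² = ((-50 - 40) + 62)² = (-90 + 62)² = (-28)² = 784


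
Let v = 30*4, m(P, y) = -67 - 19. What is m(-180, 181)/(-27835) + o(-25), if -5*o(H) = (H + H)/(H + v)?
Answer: 3016/27835 ≈ 0.10835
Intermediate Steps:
m(P, y) = -86
v = 120
o(H) = -2*H/(5*(120 + H)) (o(H) = -(H + H)/(5*(H + 120)) = -2*H/(5*(120 + H)))
m(-180, 181)/(-27835) + o(-25) = -86/(-27835) - 2*(-25)/(600 + 5*(-25)) = -86*(-1/27835) - 2*(-25)/(600 - 125) = 86/27835 - 2*(-25)/475 = 86/27835 - 2*(-25)*1/475 = 86/27835 + 2/19 = 3016/27835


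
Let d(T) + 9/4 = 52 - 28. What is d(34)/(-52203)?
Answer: -29/69604 ≈ -0.00041664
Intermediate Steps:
d(T) = 87/4 (d(T) = -9/4 + (52 - 28) = -9/4 + 24 = 87/4)
d(34)/(-52203) = (87/4)/(-52203) = (87/4)*(-1/52203) = -29/69604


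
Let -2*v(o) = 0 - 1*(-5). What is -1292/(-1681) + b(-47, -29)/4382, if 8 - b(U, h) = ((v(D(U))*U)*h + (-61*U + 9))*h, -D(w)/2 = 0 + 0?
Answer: -40470203/14732284 ≈ -2.7470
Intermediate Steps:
D(w) = 0 (D(w) = -2*(0 + 0) = -2*0 = 0)
v(o) = -5/2 (v(o) = -(0 - 1*(-5))/2 = -(0 + 5)/2 = -½*5 = -5/2)
b(U, h) = 8 - h*(9 - 61*U - 5*U*h/2) (b(U, h) = 8 - ((-5*U/2)*h + (-61*U + 9))*h = 8 - (-5*U*h/2 + (9 - 61*U))*h = 8 - (9 - 61*U - 5*U*h/2)*h = 8 - h*(9 - 61*U - 5*U*h/2))
-1292/(-1681) + b(-47, -29)/4382 = -1292/(-1681) + (8 - 9*(-29) + 61*(-47)*(-29) + (5/2)*(-47)*(-29)²)/4382 = -1292*(-1/1681) + (8 + 261 + 83143 + (5/2)*(-47)*841)*(1/4382) = 1292/1681 + (8 + 261 + 83143 - 197635/2)*(1/4382) = 1292/1681 - 30811/2*1/4382 = 1292/1681 - 30811/8764 = -40470203/14732284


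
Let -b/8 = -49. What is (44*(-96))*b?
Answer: -1655808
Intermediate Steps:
b = 392 (b = -8*(-49) = 392)
(44*(-96))*b = (44*(-96))*392 = -4224*392 = -1655808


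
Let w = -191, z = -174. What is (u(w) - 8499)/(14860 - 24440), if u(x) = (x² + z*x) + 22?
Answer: -30619/4790 ≈ -6.3923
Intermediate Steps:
u(x) = 22 + x² - 174*x (u(x) = (x² - 174*x) + 22 = 22 + x² - 174*x)
(u(w) - 8499)/(14860 - 24440) = ((22 + (-191)² - 174*(-191)) - 8499)/(14860 - 24440) = ((22 + 36481 + 33234) - 8499)/(-9580) = (69737 - 8499)*(-1/9580) = 61238*(-1/9580) = -30619/4790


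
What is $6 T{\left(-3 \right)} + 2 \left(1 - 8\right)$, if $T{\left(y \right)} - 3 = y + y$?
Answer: $-32$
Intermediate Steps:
$T{\left(y \right)} = 3 + 2 y$ ($T{\left(y \right)} = 3 + \left(y + y\right) = 3 + 2 y$)
$6 T{\left(-3 \right)} + 2 \left(1 - 8\right) = 6 \left(3 + 2 \left(-3\right)\right) + 2 \left(1 - 8\right) = 6 \left(3 - 6\right) + 2 \left(1 - 8\right) = 6 \left(-3\right) + 2 \left(-7\right) = -18 - 14 = -32$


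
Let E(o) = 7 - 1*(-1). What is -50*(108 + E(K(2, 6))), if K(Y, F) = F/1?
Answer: -5800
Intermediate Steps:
K(Y, F) = F (K(Y, F) = F*1 = F)
E(o) = 8 (E(o) = 7 + 1 = 8)
-50*(108 + E(K(2, 6))) = -50*(108 + 8) = -50*116 = -5800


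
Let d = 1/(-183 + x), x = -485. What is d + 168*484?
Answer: 54316415/668 ≈ 81312.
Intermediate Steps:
d = -1/668 (d = 1/(-183 - 485) = 1/(-668) = -1/668 ≈ -0.0014970)
d + 168*484 = -1/668 + 168*484 = -1/668 + 81312 = 54316415/668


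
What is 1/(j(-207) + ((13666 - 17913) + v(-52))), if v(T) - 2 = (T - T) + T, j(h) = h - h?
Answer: -1/4297 ≈ -0.00023272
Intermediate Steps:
j(h) = 0
v(T) = 2 + T (v(T) = 2 + ((T - T) + T) = 2 + (0 + T) = 2 + T)
1/(j(-207) + ((13666 - 17913) + v(-52))) = 1/(0 + ((13666 - 17913) + (2 - 52))) = 1/(0 + (-4247 - 50)) = 1/(0 - 4297) = 1/(-4297) = -1/4297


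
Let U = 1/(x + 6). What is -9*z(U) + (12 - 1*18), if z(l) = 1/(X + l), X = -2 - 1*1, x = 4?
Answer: -84/29 ≈ -2.8966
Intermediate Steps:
X = -3 (X = -2 - 1 = -3)
U = ⅒ (U = 1/(4 + 6) = 1/10 = ⅒ ≈ 0.10000)
z(l) = 1/(-3 + l)
-9*z(U) + (12 - 1*18) = -9/(-3 + ⅒) + (12 - 1*18) = -9/(-29/10) + (12 - 18) = -9*(-10/29) - 6 = 90/29 - 6 = -84/29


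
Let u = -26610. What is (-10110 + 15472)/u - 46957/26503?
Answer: -695817428/352622415 ≈ -1.9733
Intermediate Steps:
(-10110 + 15472)/u - 46957/26503 = (-10110 + 15472)/(-26610) - 46957/26503 = 5362*(-1/26610) - 46957*1/26503 = -2681/13305 - 46957/26503 = -695817428/352622415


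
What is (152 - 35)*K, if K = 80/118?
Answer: 4680/59 ≈ 79.322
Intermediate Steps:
K = 40/59 (K = 80*(1/118) = 40/59 ≈ 0.67797)
(152 - 35)*K = (152 - 35)*(40/59) = 117*(40/59) = 4680/59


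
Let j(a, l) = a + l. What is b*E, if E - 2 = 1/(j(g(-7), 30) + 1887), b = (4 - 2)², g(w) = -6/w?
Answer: 107428/13425 ≈ 8.0021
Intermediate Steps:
b = 4 (b = 2² = 4)
E = 26857/13425 (E = 2 + 1/((-6/(-7) + 30) + 1887) = 2 + 1/((-6*(-⅐) + 30) + 1887) = 2 + 1/((6/7 + 30) + 1887) = 2 + 1/(216/7 + 1887) = 2 + 1/(13425/7) = 2 + 7/13425 = 26857/13425 ≈ 2.0005)
b*E = 4*(26857/13425) = 107428/13425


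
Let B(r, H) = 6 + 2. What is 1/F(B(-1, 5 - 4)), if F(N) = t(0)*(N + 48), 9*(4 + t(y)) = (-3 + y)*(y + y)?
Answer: -1/224 ≈ -0.0044643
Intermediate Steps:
B(r, H) = 8
t(y) = -4 + 2*y*(-3 + y)/9 (t(y) = -4 + ((-3 + y)*(y + y))/9 = -4 + ((-3 + y)*(2*y))/9 = -4 + (2*y*(-3 + y))/9 = -4 + 2*y*(-3 + y)/9)
F(N) = -192 - 4*N (F(N) = (-4 - 2/3*0 + (2/9)*0**2)*(N + 48) = (-4 + 0 + (2/9)*0)*(48 + N) = (-4 + 0 + 0)*(48 + N) = -4*(48 + N) = -192 - 4*N)
1/F(B(-1, 5 - 4)) = 1/(-192 - 4*8) = 1/(-192 - 32) = 1/(-224) = -1/224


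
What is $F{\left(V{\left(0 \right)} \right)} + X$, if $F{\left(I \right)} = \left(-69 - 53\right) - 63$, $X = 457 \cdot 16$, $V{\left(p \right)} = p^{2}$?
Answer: $7127$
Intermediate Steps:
$X = 7312$
$F{\left(I \right)} = -185$ ($F{\left(I \right)} = -122 - 63 = -185$)
$F{\left(V{\left(0 \right)} \right)} + X = -185 + 7312 = 7127$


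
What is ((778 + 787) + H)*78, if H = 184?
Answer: 136422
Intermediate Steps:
((778 + 787) + H)*78 = ((778 + 787) + 184)*78 = (1565 + 184)*78 = 1749*78 = 136422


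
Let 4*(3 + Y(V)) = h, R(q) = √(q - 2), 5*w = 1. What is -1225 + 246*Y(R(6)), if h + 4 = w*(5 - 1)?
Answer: -10799/5 ≈ -2159.8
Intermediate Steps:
w = ⅕ (w = (⅕)*1 = ⅕ ≈ 0.20000)
R(q) = √(-2 + q)
h = -16/5 (h = -4 + (5 - 1)/5 = -4 + (⅕)*4 = -4 + ⅘ = -16/5 ≈ -3.2000)
Y(V) = -19/5 (Y(V) = -3 + (¼)*(-16/5) = -3 - ⅘ = -19/5)
-1225 + 246*Y(R(6)) = -1225 + 246*(-19/5) = -1225 - 4674/5 = -10799/5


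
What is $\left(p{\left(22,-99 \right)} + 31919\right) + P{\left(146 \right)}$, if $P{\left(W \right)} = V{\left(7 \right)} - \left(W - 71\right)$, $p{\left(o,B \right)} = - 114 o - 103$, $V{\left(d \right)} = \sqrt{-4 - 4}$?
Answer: $29233 + 2 i \sqrt{2} \approx 29233.0 + 2.8284 i$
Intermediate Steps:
$V{\left(d \right)} = 2 i \sqrt{2}$ ($V{\left(d \right)} = \sqrt{-8} = 2 i \sqrt{2}$)
$p{\left(o,B \right)} = -103 - 114 o$
$P{\left(W \right)} = 71 - W + 2 i \sqrt{2}$ ($P{\left(W \right)} = 2 i \sqrt{2} - \left(W - 71\right) = 2 i \sqrt{2} - \left(-71 + W\right) = 71 - W + 2 i \sqrt{2}$)
$\left(p{\left(22,-99 \right)} + 31919\right) + P{\left(146 \right)} = \left(\left(-103 - 2508\right) + 31919\right) + \left(71 - 146 + 2 i \sqrt{2}\right) = \left(-2611 + 31919\right) - \left(75 - 2 i \sqrt{2}\right) = 29308 - \left(75 - 2 i \sqrt{2}\right) = 29233 + 2 i \sqrt{2}$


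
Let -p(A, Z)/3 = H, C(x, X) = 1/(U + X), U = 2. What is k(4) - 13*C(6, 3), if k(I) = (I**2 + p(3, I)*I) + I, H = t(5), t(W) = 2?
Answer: -33/5 ≈ -6.6000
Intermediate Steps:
C(x, X) = 1/(2 + X)
H = 2
p(A, Z) = -6 (p(A, Z) = -3*2 = -6)
k(I) = I**2 - 5*I (k(I) = (I**2 - 6*I) + I = I**2 - 5*I)
k(4) - 13*C(6, 3) = 4*(-5 + 4) - 13/(2 + 3) = 4*(-1) - 13/5 = -4 - 13*1/5 = -4 - 13/5 = -33/5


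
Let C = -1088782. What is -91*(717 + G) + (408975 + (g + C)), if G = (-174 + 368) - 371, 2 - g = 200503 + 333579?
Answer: -1263027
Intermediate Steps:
g = -534080 (g = 2 - (200503 + 333579) = 2 - 1*534082 = 2 - 534082 = -534080)
G = -177 (G = 194 - 371 = -177)
-91*(717 + G) + (408975 + (g + C)) = -91*(717 - 177) + (408975 + (-534080 - 1088782)) = -91*540 + (408975 - 1622862) = -49140 - 1213887 = -1263027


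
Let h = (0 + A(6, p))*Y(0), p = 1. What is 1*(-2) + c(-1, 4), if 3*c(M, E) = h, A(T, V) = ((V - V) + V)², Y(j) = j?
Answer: -2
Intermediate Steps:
A(T, V) = V² (A(T, V) = (0 + V)² = V²)
h = 0 (h = (0 + 1²)*0 = (0 + 1)*0 = 1*0 = 0)
c(M, E) = 0 (c(M, E) = (⅓)*0 = 0)
1*(-2) + c(-1, 4) = 1*(-2) + 0 = -2 + 0 = -2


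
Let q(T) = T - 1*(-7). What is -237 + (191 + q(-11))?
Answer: -50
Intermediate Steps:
q(T) = 7 + T (q(T) = T + 7 = 7 + T)
-237 + (191 + q(-11)) = -237 + (191 + (7 - 11)) = -237 + (191 - 4) = -237 + 187 = -50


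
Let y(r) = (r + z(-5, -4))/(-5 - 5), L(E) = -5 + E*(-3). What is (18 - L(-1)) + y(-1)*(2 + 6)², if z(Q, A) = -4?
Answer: 52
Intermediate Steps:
L(E) = -5 - 3*E
y(r) = ⅖ - r/10 (y(r) = (r - 4)/(-5 - 5) = (-4 + r)/(-10) = (-4 + r)*(-⅒) = ⅖ - r/10)
(18 - L(-1)) + y(-1)*(2 + 6)² = (18 - (-5 - 3*(-1))) + (⅖ - ⅒*(-1))*(2 + 6)² = (18 - (-5 + 3)) + (⅖ + ⅒)*8² = (18 - 1*(-2)) + (½)*64 = (18 + 2) + 32 = 20 + 32 = 52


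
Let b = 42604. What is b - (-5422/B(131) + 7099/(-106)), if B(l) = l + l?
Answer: 592816479/13886 ≈ 42692.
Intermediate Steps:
B(l) = 2*l
b - (-5422/B(131) + 7099/(-106)) = 42604 - (-5422/(2*131) + 7099/(-106)) = 42604 - (-5422/262 + 7099*(-1/106)) = 42604 - (-5422*1/262 - 7099/106) = 42604 - (-2711/131 - 7099/106) = 42604 - 1*(-1217335/13886) = 42604 + 1217335/13886 = 592816479/13886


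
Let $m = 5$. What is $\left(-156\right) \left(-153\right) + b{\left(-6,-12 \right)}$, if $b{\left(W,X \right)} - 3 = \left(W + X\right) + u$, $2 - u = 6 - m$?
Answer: $23854$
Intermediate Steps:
$u = 1$ ($u = 2 - \left(6 - 5\right) = 2 - 1 = 1$)
$b{\left(W,X \right)} = 4 + W + X$ ($b{\left(W,X \right)} = 3 + \left(\left(W + X\right) + 1\right) = 3 + \left(1 + W + X\right) = 4 + W + X$)
$\left(-156\right) \left(-153\right) + b{\left(-6,-12 \right)} = \left(-156\right) \left(-153\right) - 14 = 23868 - 14 = 23854$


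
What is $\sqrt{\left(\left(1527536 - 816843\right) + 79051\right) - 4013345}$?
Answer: $i \sqrt{3223601} \approx 1795.4 i$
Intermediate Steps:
$\sqrt{\left(\left(1527536 - 816843\right) + 79051\right) - 4013345} = \sqrt{\left(710693 + 79051\right) - 4013345} = \sqrt{789744 - 4013345} = \sqrt{-3223601} = i \sqrt{3223601}$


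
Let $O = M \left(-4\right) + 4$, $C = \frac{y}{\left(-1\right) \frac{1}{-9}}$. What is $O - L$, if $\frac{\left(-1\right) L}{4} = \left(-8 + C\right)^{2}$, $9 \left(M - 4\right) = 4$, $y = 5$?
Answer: $\frac{49160}{9} \approx 5462.2$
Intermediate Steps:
$C = 45$ ($C = \frac{5}{\left(-1\right) \frac{1}{-9}} = \frac{5}{\left(-1\right) \left(- \frac{1}{9}\right)} = 5 \frac{1}{\frac{1}{9}} = 5 \cdot 9 = 45$)
$M = \frac{40}{9}$ ($M = 4 + \frac{1}{9} \cdot 4 = 4 + \frac{4}{9} = \frac{40}{9} \approx 4.4444$)
$O = - \frac{124}{9}$ ($O = \frac{40}{9} \left(-4\right) + 4 = - \frac{160}{9} + 4 = - \frac{124}{9} \approx -13.778$)
$L = -5476$ ($L = - 4 \left(-8 + 45\right)^{2} = - 4 \cdot 37^{2} = \left(-4\right) 1369 = -5476$)
$O - L = - \frac{124}{9} - -5476 = - \frac{124}{9} + 5476 = \frac{49160}{9}$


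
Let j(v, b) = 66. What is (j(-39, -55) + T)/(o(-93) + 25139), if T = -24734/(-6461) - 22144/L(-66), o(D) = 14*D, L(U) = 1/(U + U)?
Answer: 18886005848/154010857 ≈ 122.63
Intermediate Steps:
L(U) = 1/(2*U)
T = 18885579422/6461 (T = -24734/(-6461) - 22144/((½)/(-66)) = -24734*(-1/6461) - 22144/((½)*(-1/66)) = 24734/6461 - 22144/(-1/132) = 24734/6461 - 22144*(-132) = 24734/6461 + 2923008 = 18885579422/6461 ≈ 2.9230e+6)
(j(-39, -55) + T)/(o(-93) + 25139) = (66 + 18885579422/6461)/(14*(-93) + 25139) = 18886005848/(6461*(-1302 + 25139)) = (18886005848/6461)/23837 = (18886005848/6461)*(1/23837) = 18886005848/154010857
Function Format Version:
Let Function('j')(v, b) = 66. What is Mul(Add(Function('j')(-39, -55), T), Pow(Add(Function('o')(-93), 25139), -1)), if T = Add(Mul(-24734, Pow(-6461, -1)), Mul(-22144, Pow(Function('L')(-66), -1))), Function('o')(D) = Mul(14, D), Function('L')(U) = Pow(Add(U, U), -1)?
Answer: Rational(18886005848, 154010857) ≈ 122.63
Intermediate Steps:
Function('L')(U) = Mul(Rational(1, 2), Pow(U, -1)) (Function('L')(U) = Pow(Mul(2, U), -1) = Mul(Rational(1, 2), Pow(U, -1)))
T = Rational(18885579422, 6461) (T = Add(Mul(-24734, Pow(-6461, -1)), Mul(-22144, Pow(Mul(Rational(1, 2), Pow(-66, -1)), -1))) = Add(Mul(-24734, Rational(-1, 6461)), Mul(-22144, Pow(Mul(Rational(1, 2), Rational(-1, 66)), -1))) = Add(Rational(24734, 6461), Mul(-22144, Pow(Rational(-1, 132), -1))) = Add(Rational(24734, 6461), Mul(-22144, -132)) = Add(Rational(24734, 6461), 2923008) = Rational(18885579422, 6461) ≈ 2.9230e+6)
Mul(Add(Function('j')(-39, -55), T), Pow(Add(Function('o')(-93), 25139), -1)) = Mul(Add(66, Rational(18885579422, 6461)), Pow(Add(Mul(14, -93), 25139), -1)) = Mul(Rational(18886005848, 6461), Pow(Add(-1302, 25139), -1)) = Mul(Rational(18886005848, 6461), Pow(23837, -1)) = Mul(Rational(18886005848, 6461), Rational(1, 23837)) = Rational(18886005848, 154010857)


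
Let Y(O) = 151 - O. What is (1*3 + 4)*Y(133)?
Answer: 126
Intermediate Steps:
(1*3 + 4)*Y(133) = (1*3 + 4)*(151 - 1*133) = (3 + 4)*(151 - 133) = 7*18 = 126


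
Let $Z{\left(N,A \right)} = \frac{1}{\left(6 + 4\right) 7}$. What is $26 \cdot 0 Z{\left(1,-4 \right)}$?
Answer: $0$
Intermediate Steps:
$Z{\left(N,A \right)} = \frac{1}{70}$ ($Z{\left(N,A \right)} = \frac{1}{10} \cdot \frac{1}{7} = \frac{1}{70}$)
$26 \cdot 0 Z{\left(1,-4 \right)} = 26 \cdot 0 \cdot \frac{1}{70} = 0 \cdot \frac{1}{70} = 0$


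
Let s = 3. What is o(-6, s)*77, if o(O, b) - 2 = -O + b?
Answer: 847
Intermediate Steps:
o(O, b) = 2 + b - O (o(O, b) = 2 + (-O + b) = 2 + (b - O) = 2 + b - O)
o(-6, s)*77 = (2 + 3 - 1*(-6))*77 = (2 + 3 + 6)*77 = 11*77 = 847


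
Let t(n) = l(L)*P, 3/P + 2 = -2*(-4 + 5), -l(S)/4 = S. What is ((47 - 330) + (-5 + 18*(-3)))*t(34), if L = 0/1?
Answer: 0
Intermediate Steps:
L = 0 (L = 0*1 = 0)
l(S) = -4*S
P = -¾ (P = 3/(-2 - 2*(-4 + 5)) = 3/(-2 - 2*1) = 3/(-2 - 2) = 3/(-4) = 3*(-¼) = -¾ ≈ -0.75000)
t(n) = 0 (t(n) = -4*0*(-¾) = 0*(-¾) = 0)
((47 - 330) + (-5 + 18*(-3)))*t(34) = ((47 - 330) + (-5 + 18*(-3)))*0 = (-283 + (-5 - 54))*0 = (-283 - 59)*0 = -342*0 = 0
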